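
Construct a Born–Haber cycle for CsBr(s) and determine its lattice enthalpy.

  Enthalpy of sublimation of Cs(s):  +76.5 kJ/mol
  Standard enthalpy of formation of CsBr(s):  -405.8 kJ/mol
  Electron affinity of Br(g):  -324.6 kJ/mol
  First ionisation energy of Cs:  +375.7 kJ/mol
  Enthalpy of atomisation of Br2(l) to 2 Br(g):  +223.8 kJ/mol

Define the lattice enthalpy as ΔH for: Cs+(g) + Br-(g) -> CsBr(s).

ΔHf° = 1·ΔHsub + 1·(ΣIE) + 1/2·D(Br2) + 1·EA + U
-405.8 = 1·(+76.5) + 1·(+375.7) + 1/2·(+223.8) + 1·(-324.6) + U
U = -405.8 − (+239.5) = -645.3 kJ/mol

U = -645.3 kJ/mol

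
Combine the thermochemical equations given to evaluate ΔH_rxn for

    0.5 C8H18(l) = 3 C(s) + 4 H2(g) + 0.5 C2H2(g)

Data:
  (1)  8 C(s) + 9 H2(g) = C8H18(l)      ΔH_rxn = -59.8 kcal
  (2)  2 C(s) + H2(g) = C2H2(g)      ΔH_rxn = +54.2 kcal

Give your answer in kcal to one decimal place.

(1) reversed and × 1/2 (reverse to put C8H18(l) on the reactant side; scale by 1/2 for the 1/2 C8H18(l)): (-1/2)·(-59.8) = +29.9 kcal
(2) × 1/2 (×1/2 to match 1/2 C2H2(g) in the target): (1/2)·(+54.2) = +27.1 kcal
ΔH_rxn = (+29.9) + (+27.1) = 57.0 kcal

ΔH_rxn = 57.0 kcal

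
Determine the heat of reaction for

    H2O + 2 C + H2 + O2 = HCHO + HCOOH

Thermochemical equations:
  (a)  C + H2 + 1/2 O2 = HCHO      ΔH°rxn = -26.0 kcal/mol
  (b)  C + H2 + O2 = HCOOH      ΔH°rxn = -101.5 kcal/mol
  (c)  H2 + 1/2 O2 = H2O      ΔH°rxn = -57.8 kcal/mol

ΔH°rxn = -69.7 kcal/mol

(a) as written (HCHO already on the product side): -26.0 kcal/mol
(b) as written (HCOOH already on the product side): -101.5 kcal/mol
(c) reversed (H2O must end up as a reactant): +57.8 kcal/mol
ΔH°rxn = (-26.0) + (-101.5) + (+57.8) = -69.7 kcal/mol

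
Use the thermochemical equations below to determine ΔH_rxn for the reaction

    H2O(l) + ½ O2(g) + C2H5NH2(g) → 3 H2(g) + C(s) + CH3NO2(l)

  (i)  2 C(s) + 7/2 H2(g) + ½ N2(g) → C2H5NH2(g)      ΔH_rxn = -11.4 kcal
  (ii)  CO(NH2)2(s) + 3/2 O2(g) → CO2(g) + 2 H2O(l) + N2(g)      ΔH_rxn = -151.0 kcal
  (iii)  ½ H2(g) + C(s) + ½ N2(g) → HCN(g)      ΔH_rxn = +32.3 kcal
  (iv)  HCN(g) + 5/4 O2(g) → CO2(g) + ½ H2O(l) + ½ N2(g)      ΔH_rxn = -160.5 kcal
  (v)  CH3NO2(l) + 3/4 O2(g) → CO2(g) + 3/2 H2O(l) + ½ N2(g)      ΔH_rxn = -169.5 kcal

(i) reversed (C2H5NH2(g) must end up as a reactant): +11.4 kcal
(ii): not needed (CO(NH2)2(s) appears nowhere else).
(iii) as written: +32.3 kcal
(iv) as written: -160.5 kcal
(v) reversed (CH3NO2(l) must end up as a product): +169.5 kcal
By Hess's law, ΔH_rxn = (+11.4) + (+32.3) + (-160.5) + (+169.5) = 52.7 kcal

ΔH_rxn = 52.7 kcal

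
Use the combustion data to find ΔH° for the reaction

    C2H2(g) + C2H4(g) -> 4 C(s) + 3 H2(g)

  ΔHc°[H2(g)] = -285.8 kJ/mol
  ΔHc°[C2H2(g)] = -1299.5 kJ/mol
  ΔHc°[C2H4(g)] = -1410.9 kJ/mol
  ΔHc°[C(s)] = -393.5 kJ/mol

Using ΔH = Σ nΔHc°(reactants) − Σ nΔHc°(products):
= [1·(-1299.5) + 1·(-1410.9)] − [4·(-393.5) + 3·(-285.8)]
= -279.0 kJ/mol

ΔH° = -279.0 kJ/mol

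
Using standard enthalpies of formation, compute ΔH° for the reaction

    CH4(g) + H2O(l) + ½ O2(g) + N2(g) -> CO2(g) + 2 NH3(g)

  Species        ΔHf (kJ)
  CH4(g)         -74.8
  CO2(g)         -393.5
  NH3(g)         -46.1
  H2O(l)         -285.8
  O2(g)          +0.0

ΔH° = -125.1 kJ

Products: 1·(-393.5) + 2·(-46.1) = -485.7
Reactants: 1·(-74.8) + 1·(-285.8) + 1/2·(+0.0) + 1·(+0.0) = -360.6
ΔH° = (-485.7) − (-360.6) = -125.1 kJ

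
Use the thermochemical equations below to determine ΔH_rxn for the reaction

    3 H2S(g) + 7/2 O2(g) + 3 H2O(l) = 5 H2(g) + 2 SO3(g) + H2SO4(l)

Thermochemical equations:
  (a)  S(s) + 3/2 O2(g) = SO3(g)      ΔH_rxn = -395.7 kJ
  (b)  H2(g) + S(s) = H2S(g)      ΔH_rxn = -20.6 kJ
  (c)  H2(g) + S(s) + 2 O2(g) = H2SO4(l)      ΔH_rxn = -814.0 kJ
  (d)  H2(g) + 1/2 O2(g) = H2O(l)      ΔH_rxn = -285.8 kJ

ΔH_rxn = -686.2 kJ

(a) × 2: (2)·(-395.7) = -791.4 kJ
(b) reversed and × 3: (-3)·(-20.6) = +61.8 kJ
(c) as written: -814.0 kJ
(d) reversed and × 3: (-3)·(-285.8) = +857.4 kJ
ΔH_rxn = (2)·(-395.7) + (-3)·(-20.6) + (1)·(-814.0) + (-3)·(-285.8) = -686.2 kJ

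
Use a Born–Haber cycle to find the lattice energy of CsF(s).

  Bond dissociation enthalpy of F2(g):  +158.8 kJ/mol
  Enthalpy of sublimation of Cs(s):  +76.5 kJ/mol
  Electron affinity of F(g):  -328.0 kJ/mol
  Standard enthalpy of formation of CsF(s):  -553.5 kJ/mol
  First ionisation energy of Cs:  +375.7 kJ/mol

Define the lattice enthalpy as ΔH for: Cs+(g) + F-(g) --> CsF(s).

ΔHf° = 1·ΔHsub + 1·(ΣIE) + 1/2·D(F2) + 1·EA + U
-553.5 = 1·(+76.5) + 1·(+375.7) + 1/2·(+158.8) + 1·(-328.0) + U
U = -553.5 − (+203.6) = -757.1 kJ/mol

U = -757.1 kJ/mol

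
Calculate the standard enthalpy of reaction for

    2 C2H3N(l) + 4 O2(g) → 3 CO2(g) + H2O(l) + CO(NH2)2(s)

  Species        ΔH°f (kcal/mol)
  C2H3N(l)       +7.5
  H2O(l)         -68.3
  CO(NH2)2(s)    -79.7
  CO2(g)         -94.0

ΔH_rxn = -445.0 kcal/mol

ΔH°rxn = Σ nΔHf°(products) − Σ nΔHf°(reactants).
Products: 3·(-94.0) + 1·(-68.3) + 1·(-79.7) = -430.0
Reactants: 2·(+7.5) + 4·(+0.0) = +15.0
ΔH_rxn = (-430.0) − (+15.0) = -445.0 kcal/mol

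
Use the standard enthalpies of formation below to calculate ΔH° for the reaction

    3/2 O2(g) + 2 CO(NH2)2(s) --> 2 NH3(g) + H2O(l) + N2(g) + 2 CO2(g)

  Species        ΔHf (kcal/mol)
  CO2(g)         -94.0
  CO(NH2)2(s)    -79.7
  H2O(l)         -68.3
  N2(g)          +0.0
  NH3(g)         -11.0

ΔH°rxn = Σ nΔHf°(products) − Σ nΔHf°(reactants).
Products: 2·(-11.0) + 1·(-68.3) + 1·(+0.0) + 2·(-94.0) = -278.3
Reactants: 3/2·(+0.0) + 2·(-79.7) = -159.4
ΔH° = (-278.3) − (-159.4) = -118.9 kcal/mol

ΔH° = -118.9 kcal/mol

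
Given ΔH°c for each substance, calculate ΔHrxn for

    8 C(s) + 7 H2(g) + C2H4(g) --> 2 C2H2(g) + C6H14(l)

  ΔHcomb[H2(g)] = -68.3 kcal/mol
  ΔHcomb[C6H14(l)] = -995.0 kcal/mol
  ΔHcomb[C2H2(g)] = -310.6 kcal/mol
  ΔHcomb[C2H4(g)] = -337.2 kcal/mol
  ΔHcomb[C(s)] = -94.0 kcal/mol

ΔHrxn = 48.9 kcal/mol

Using ΔH = Σ nΔHc°(reactants) − Σ nΔHc°(products):
= [8·(-94.0) + 7·(-68.3) + 1·(-337.2)] − [2·(-310.6) + 1·(-995.0)]
= 48.9 kcal/mol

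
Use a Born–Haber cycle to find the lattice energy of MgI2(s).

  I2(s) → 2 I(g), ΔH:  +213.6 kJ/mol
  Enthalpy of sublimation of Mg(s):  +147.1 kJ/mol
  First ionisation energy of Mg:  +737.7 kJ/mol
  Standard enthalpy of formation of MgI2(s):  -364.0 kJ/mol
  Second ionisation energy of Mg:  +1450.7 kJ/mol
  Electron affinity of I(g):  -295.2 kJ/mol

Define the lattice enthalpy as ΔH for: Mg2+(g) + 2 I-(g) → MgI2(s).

U = -2322.7 kJ/mol

ΔHf° = 1·ΔHsub + 1·(ΣIE) + 1·D(I2) + 2·EA + U
-364.0 = 1·(+147.1) + 1·(+2188.4) + 1·(+213.6) + 2·(-295.2) + U
U = -364.0 − (+1958.7) = -2322.7 kJ/mol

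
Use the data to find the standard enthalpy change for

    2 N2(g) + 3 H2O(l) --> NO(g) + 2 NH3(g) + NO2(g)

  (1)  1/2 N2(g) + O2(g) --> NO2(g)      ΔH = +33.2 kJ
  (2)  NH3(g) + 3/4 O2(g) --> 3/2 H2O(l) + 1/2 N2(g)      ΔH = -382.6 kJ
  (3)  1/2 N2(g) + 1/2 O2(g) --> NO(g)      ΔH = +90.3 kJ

ΔH = 888.7 kJ

(1) as written (NO2(g) already on the product side): +33.2 kJ
(2) reversed and × 2 (NH3(g) must end up as a product; ×2 to match 2 NH3(g) in the target): (-2)·(-382.6) = +765.2 kJ
(3) as written (NO(g) already on the product side): +90.3 kJ
ΔH = (1)·(+33.2) + (-2)·(-382.6) + (1)·(+90.3) = 888.7 kJ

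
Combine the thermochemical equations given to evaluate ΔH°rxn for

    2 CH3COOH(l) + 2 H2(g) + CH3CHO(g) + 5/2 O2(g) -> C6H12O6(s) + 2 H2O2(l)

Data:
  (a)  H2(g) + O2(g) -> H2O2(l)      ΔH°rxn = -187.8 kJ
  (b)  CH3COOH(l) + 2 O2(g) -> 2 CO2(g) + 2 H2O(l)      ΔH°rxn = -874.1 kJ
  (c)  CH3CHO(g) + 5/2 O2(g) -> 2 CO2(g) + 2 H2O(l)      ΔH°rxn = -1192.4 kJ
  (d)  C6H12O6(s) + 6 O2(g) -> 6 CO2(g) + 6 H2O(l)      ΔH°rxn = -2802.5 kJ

(a) × 2: (2)·(-187.8) = -375.6 kJ
(b) × 2: (2)·(-874.1) = -1748.2 kJ
(c) as written: -1192.4 kJ
(d) reversed: +2802.5 kJ
ΔH°rxn = (2)·(-187.8) + (2)·(-874.1) + (1)·(-1192.4) + (-1)·(-2802.5) = -513.7 kJ

ΔH°rxn = -513.7 kJ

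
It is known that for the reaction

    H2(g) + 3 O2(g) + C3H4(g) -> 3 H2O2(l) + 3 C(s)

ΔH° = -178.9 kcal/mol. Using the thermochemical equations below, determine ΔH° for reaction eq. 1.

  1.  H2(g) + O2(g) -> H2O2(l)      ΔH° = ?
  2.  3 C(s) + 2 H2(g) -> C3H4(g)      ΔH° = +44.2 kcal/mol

ΔH° = -44.9 kcal/mol

eq. 1 × 3: contributes 3·x
eq. 2 reversed: -44.2 kcal/mol
-178.9 = (-44.2) + 3·x
x = (-178.9 − (-44.2)) / (3) = -44.9 kcal/mol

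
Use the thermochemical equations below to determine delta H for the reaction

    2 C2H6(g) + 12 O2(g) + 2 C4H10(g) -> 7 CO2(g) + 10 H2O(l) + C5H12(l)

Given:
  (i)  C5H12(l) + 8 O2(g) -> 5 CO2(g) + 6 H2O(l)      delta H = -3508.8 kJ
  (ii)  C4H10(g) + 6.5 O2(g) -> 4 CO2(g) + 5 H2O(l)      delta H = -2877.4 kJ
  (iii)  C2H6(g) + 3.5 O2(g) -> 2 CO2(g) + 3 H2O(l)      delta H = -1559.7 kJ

(i) reversed: +3508.8 kJ
(ii) × 2: (2)·(-2877.4) = -5754.8 kJ
(iii) × 2: (2)·(-1559.7) = -3119.4 kJ
By Hess's law, delta H = (+3508.8) + (-5754.8) + (-3119.4) = -5365.4 kJ

delta H = -5365.4 kJ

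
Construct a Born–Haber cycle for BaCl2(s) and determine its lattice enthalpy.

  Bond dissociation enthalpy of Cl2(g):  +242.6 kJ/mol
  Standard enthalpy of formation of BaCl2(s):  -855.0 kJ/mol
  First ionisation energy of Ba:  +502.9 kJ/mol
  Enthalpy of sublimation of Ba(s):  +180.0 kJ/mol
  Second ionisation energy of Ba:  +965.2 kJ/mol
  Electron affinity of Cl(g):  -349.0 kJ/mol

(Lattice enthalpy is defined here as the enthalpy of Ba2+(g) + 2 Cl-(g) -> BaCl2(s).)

ΔHf° = 1·ΔHsub + 1·(ΣIE) + 1·D(Cl2) + 2·EA + U
-855.0 = 1·(+180.0) + 1·(+1468.1) + 1·(+242.6) + 2·(-349.0) + U
U = -855.0 − (+1192.7) = -2047.7 kJ/mol

U = -2047.7 kJ/mol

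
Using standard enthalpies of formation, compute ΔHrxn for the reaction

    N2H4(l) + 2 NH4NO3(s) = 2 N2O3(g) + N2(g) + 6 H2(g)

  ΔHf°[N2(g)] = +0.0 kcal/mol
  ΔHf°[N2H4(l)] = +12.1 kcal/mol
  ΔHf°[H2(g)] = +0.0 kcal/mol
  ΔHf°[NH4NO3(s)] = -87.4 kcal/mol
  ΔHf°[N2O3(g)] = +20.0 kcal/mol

ΔH°rxn = Σ nΔHf°(products) − Σ nΔHf°(reactants).
Products: 2·(+20.0) + 1·(+0.0) + 6·(+0.0) = +40.0
Reactants: 1·(+12.1) + 2·(-87.4) = -162.7
ΔHrxn = (+40.0) − (-162.7) = 202.7 kcal/mol

ΔHrxn = 202.7 kcal/mol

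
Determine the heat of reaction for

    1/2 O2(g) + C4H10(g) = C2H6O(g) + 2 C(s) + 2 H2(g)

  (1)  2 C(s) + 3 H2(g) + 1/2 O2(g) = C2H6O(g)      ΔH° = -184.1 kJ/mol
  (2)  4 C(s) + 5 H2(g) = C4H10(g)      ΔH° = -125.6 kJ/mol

(1) as written: -184.1 kJ/mol
(2) reversed: +125.6 kJ/mol
ΔH° = (1)·(-184.1) + (-1)·(-125.6) = -58.5 kJ/mol

ΔH° = -58.5 kJ/mol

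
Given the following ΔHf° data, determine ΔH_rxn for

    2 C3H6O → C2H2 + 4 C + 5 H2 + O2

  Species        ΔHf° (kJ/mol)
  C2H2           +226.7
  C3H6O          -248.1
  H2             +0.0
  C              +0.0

ΔH_rxn = 722.9 kJ/mol

Products: 1·(+226.7) + 4·(+0.0) + 5·(+0.0) + 1·(+0.0) = +226.7
Reactants: 2·(-248.1) = -496.2
ΔH_rxn = (+226.7) − (-496.2) = 722.9 kJ/mol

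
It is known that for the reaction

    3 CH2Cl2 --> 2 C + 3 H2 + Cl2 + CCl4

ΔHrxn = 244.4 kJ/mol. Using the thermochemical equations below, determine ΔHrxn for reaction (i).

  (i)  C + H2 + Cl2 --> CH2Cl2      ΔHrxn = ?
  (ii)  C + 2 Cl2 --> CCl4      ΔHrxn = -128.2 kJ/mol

(i) reversed and × 3: contributes −3·x
(ii) as written: -128.2 kJ/mol
+244.4 = (-128.2) − 3·x
x = (+244.4 − (-128.2)) / (-3) = -124.2 kJ/mol

ΔHrxn = -124.2 kJ/mol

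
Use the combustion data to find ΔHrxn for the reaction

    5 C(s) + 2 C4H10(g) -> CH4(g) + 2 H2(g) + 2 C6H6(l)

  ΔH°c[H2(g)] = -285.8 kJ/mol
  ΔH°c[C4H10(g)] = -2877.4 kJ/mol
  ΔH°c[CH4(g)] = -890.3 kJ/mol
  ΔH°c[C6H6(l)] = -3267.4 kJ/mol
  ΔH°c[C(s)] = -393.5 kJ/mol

ΔHrxn = 274.4 kJ/mol

With combustion enthalpies, reactants minus products:
= [5·(-393.5) + 2·(-2877.4)] − [1·(-890.3) + 2·(-285.8) + 2·(-3267.4)]
= 274.4 kJ/mol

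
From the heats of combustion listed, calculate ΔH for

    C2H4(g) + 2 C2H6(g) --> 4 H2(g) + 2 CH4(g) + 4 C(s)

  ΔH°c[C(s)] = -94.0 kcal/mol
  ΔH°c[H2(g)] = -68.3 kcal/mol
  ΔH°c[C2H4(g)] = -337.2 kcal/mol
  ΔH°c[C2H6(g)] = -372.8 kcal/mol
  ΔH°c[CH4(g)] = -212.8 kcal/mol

With combustion enthalpies, reactants minus products:
= [1·(-337.2) + 2·(-372.8)] − [4·(-68.3) + 2·(-212.8) + 4·(-94.0)]
= -8.0 kcal/mol

ΔH = -8.0 kcal/mol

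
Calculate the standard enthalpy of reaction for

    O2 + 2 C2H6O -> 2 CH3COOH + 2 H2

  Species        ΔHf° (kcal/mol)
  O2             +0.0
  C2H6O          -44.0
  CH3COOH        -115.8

Products: 2·(-115.8) + 2·(+0.0) = -231.6
Reactants: 1·(+0.0) + 2·(-44.0) = -88.0
ΔH°rxn = (-231.6) − (-88.0) = -143.6 kcal/mol

ΔH°rxn = -143.6 kcal/mol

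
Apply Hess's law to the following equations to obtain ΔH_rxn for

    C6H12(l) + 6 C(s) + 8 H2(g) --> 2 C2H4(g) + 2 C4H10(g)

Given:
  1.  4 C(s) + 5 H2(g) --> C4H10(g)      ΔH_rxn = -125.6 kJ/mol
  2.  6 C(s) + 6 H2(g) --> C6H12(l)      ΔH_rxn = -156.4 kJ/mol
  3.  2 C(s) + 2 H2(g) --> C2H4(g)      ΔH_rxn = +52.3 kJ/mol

eq. 1 × 2: (2)·(-125.6) = -251.2 kJ/mol
eq. 2 reversed: +156.4 kJ/mol
eq. 3 × 2: (2)·(+52.3) = +104.6 kJ/mol
Combining the equations, ΔH_rxn = (-251.2) + (+156.4) + (+104.6) = 9.8 kJ/mol

ΔH_rxn = 9.8 kJ/mol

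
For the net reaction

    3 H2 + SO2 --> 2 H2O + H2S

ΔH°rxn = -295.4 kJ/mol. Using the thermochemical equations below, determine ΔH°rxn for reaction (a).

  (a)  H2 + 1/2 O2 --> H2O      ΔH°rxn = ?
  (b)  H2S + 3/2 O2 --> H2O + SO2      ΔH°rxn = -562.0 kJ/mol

ΔH°rxn = -285.8 kJ/mol

(a) × 3: contributes 3·x
(b) reversed: +562.0 kJ/mol
-295.4 = (+562.0) + 3·x
x = (-295.4 − (+562.0)) / (3) = -285.8 kJ/mol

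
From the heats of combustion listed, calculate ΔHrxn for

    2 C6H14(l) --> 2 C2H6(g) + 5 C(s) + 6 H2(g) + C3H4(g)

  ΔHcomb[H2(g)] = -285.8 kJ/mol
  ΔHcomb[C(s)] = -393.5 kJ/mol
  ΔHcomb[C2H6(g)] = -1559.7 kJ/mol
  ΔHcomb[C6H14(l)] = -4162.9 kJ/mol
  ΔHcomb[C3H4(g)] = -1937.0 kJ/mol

Using ΔH = Σ nΔHc°(reactants) − Σ nΔHc°(products):
= [2·(-4162.9)] − [2·(-1559.7) + 5·(-393.5) + 6·(-285.8) + 1·(-1937.0)]
= 412.9 kJ/mol

ΔHrxn = 412.9 kJ/mol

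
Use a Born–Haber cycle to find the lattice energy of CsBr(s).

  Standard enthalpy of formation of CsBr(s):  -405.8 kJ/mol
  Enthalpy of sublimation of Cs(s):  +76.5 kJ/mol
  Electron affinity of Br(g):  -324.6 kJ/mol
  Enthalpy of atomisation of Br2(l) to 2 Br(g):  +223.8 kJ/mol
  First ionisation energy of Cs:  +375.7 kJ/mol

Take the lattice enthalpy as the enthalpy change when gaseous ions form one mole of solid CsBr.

ΔHf° = 1·ΔHsub + 1·(ΣIE) + 1/2·D(Br2) + 1·EA + U
-405.8 = 1·(+76.5) + 1·(+375.7) + 1/2·(+223.8) + 1·(-324.6) + U
U = -405.8 − (+239.5) = -645.3 kJ/mol

U = -645.3 kJ/mol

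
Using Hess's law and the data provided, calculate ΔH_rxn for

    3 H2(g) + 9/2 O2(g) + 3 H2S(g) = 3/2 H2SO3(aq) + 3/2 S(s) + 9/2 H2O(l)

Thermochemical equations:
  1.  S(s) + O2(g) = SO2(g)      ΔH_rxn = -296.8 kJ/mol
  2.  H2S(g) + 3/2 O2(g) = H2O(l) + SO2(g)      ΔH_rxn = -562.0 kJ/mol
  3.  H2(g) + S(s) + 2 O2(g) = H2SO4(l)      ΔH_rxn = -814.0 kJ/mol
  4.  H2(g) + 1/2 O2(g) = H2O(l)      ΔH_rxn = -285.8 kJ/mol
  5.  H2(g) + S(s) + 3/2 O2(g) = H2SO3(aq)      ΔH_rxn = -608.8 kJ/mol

eq. 1 reversed and × 3: (-3)·(-296.8) = +890.4 kJ/mol
eq. 2 × 3 (scale by 3 for the 3 H2S(g)): (3)·(-562.0) = -1686.0 kJ/mol
eq. 3: not needed (H2SO4(l) appears nowhere else).
eq. 4 × 3/2: (3/2)·(-285.8) = -428.7 kJ/mol
eq. 5 × 3/2 (scale by 3/2 for the 3/2 H2SO3(aq)): (3/2)·(-608.8) = -913.2 kJ/mol
By Hess's law, ΔH_rxn = (-3)·(-296.8) + (3)·(-562.0) + (3/2)·(-285.8) + (3/2)·(-608.8) = -2137.5 kJ/mol

ΔH_rxn = -2137.5 kJ/mol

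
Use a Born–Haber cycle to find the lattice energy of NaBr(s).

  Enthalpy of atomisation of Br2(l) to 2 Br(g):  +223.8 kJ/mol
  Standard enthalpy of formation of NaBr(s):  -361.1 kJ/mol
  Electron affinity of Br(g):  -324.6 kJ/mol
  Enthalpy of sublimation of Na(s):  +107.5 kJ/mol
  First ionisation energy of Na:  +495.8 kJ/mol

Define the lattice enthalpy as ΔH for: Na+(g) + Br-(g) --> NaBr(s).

ΔHf° = 1·ΔHsub + 1·(ΣIE) + 1/2·D(Br2) + 1·EA + U
-361.1 = 1·(+107.5) + 1·(+495.8) + 1/2·(+223.8) + 1·(-324.6) + U
U = -361.1 − (+390.6) = -751.7 kJ/mol

U = -751.7 kJ/mol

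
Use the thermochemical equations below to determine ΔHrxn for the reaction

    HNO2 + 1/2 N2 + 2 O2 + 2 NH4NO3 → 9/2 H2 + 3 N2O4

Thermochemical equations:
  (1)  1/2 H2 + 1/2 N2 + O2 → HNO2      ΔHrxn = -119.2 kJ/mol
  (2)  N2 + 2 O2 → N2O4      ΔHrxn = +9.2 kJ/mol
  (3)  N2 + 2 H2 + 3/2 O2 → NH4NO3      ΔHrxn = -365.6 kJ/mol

ΔHrxn = 878.0 kJ/mol

(1) reversed: +119.2 kJ/mol
(2) × 3: (3)·(+9.2) = +27.6 kJ/mol
(3) reversed and × 2: (-2)·(-365.6) = +731.2 kJ/mol
ΔHrxn = (-1)·(-119.2) + (3)·(+9.2) + (-2)·(-365.6) = 878.0 kJ/mol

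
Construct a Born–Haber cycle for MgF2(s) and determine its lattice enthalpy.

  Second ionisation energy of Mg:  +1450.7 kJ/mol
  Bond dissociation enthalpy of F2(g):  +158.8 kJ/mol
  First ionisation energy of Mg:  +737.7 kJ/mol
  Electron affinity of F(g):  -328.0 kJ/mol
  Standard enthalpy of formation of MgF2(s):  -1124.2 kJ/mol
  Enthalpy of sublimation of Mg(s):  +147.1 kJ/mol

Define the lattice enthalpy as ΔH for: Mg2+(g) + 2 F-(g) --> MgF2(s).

ΔHf° = 1·ΔHsub + 1·(ΣIE) + 1·D(F2) + 2·EA + U
-1124.2 = 1·(+147.1) + 1·(+2188.4) + 1·(+158.8) + 2·(-328.0) + U
U = -1124.2 − (+1838.3) = -2962.5 kJ/mol

U = -2962.5 kJ/mol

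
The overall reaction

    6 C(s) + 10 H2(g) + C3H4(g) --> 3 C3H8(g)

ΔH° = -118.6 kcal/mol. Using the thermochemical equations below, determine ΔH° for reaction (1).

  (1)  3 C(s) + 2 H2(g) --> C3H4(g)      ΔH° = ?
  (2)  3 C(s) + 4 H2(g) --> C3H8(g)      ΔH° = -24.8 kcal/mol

(1) reversed (C3H4(g) must end up as a reactant): contributes −x
(2) × 3 (scale by 3 for the 3 C3H8(g)): (3)·(-24.8) = -74.4 kcal/mol
-118.6 = (-74.4) − x
x = (-118.6 − (-74.4)) / (-1) = 44.2 kcal/mol

ΔH° = 44.2 kcal/mol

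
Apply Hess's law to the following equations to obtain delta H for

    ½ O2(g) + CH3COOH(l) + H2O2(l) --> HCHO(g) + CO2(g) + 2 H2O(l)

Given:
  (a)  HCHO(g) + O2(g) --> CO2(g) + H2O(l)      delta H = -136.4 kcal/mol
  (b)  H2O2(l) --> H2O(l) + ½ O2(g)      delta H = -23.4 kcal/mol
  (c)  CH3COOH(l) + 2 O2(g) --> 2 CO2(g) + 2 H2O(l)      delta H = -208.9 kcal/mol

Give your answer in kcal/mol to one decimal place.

(a) reversed (reverse to put HCHO(g) on the product side): +136.4 kcal/mol
(b) as written (H2O2(l) already on the reactant side): -23.4 kcal/mol
(c) as written (CH3COOH(l) already on the reactant side): -208.9 kcal/mol
Summing the manipulated equations, delta H = (+136.4) + (-23.4) + (-208.9) = -95.9 kcal/mol

delta H = -95.9 kcal/mol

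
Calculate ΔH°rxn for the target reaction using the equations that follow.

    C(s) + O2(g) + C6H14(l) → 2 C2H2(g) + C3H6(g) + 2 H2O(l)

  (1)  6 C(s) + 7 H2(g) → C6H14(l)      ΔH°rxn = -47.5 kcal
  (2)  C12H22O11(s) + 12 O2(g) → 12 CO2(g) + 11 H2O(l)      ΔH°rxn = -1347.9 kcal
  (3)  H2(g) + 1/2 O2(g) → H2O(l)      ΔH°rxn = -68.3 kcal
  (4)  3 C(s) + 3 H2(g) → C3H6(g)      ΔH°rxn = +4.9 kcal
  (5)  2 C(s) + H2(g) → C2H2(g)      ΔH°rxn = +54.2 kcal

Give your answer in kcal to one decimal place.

ΔH°rxn = 24.2 kcal

(1) reversed (C6H14(l) must end up as a reactant): +47.5 kcal
(2): not needed (C12H22O11(s) appears nowhere else).
(3) × 2: (2)·(-68.3) = -136.6 kcal
(4) as written (C3H6(g) already on the product side): +4.9 kcal
(5) × 2 (×2 to match 2 C2H2(g) in the target): (2)·(+54.2) = +108.4 kcal
ΔH°rxn = (-1)·(-47.5) + (2)·(-68.3) + (1)·(+4.9) + (2)·(+54.2) = 24.2 kcal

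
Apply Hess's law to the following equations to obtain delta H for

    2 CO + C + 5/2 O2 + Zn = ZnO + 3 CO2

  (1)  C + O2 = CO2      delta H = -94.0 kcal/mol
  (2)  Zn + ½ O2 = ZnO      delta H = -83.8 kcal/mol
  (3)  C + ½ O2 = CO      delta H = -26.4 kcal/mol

delta H = -313.0 kcal/mol

(1) × 3: (3)·(-94.0) = -282.0 kcal/mol
(2) as written: -83.8 kcal/mol
(3) reversed and × 2: (-2)·(-26.4) = +52.8 kcal/mol
Combining the equations, delta H = (3)·(-94.0) + (1)·(-83.8) + (-2)·(-26.4) = -313.0 kcal/mol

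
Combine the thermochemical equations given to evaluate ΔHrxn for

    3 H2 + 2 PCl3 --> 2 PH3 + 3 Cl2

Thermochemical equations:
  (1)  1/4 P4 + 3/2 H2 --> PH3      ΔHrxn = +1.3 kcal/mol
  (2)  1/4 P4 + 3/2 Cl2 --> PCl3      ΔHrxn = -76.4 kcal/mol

(1) × 2 (×2 to match 2 PH3 in the target): (2)·(+1.3) = +2.6 kcal/mol
(2) reversed and × 2 (PCl3 must end up as a reactant; ×2 to match 2 PCl3 in the target): (-2)·(-76.4) = +152.8 kcal/mol
Summing the manipulated equations, ΔHrxn = (+2.6) + (+152.8) = 155.4 kcal/mol

ΔHrxn = 155.4 kcal/mol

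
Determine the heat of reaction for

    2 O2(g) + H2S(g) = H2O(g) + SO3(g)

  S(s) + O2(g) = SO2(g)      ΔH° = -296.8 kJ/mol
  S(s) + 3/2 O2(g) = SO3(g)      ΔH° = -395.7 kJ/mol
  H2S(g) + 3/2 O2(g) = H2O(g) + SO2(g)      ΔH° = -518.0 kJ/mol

equation 1 reversed: +296.8 kJ/mol
equation 2 as written: -395.7 kJ/mol
equation 3 as written: -518.0 kJ/mol
Combining the equations, ΔH° = (+296.8) + (-395.7) + (-518.0) = -616.9 kJ/mol

ΔH° = -616.9 kJ/mol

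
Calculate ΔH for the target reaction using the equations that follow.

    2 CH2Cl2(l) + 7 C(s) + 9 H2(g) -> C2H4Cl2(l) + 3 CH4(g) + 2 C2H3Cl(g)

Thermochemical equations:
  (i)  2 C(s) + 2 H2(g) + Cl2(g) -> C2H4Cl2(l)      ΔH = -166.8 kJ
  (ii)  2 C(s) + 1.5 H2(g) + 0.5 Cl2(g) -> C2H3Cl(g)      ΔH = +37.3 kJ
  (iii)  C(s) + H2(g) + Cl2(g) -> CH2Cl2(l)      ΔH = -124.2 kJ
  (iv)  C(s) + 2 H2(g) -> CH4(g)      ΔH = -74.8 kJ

(i) as written (C2H4Cl2(l) already on the product side): -166.8 kJ
(ii) × 2 (scale by 2 for the 2 C2H3Cl(g)): (2)·(+37.3) = +74.6 kJ
(iii) reversed and × 2 (CH2Cl2(l) must end up as a reactant; ×2 to match 2 CH2Cl2(l) in the target): (-2)·(-124.2) = +248.4 kJ
(iv) × 3 (×3 to match 3 CH4(g) in the target): (3)·(-74.8) = -224.4 kJ
Combining the equations, ΔH = (-166.8) + (+74.6) + (+248.4) + (-224.4) = -68.2 kJ

ΔH = -68.2 kJ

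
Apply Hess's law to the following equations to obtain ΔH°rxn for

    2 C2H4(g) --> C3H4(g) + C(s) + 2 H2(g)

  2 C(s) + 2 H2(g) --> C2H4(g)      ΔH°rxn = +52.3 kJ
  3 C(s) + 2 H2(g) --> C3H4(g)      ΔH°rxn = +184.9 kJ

equation 1 reversed and × 2 (reverse to put C2H4(g) on the reactant side; scale by 2 for the 2 C2H4(g)): (-2)·(+52.3) = -104.6 kJ
equation 2 as written (C3H4(g) already on the product side): +184.9 kJ
Since enthalpy is a state function, ΔH°rxn = (-2)·(+52.3) + (1)·(+184.9) = 80.3 kJ

ΔH°rxn = 80.3 kJ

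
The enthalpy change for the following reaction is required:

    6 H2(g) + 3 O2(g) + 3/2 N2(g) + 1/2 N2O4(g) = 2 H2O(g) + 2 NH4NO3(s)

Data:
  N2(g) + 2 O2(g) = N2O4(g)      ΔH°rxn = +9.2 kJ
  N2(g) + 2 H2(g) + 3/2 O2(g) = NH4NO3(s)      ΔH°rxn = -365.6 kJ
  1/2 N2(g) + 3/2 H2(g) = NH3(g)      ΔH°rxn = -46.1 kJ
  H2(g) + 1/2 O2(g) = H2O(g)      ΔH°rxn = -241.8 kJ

ΔH°rxn = -1219.4 kJ

equation 1 reversed and × 1/2 (N2O4(g) must end up as a reactant; scale by 1/2 for the 1/2 N2O4(g)): (-1/2)·(+9.2) = -4.6 kJ
equation 2 × 2 (scale by 2 for the 2 NH4NO3(s)): (2)·(-365.6) = -731.2 kJ
equation 3: not needed (NH3(g) appears nowhere else).
equation 4 × 2 (×2 to match 2 H2O(g) in the target): (2)·(-241.8) = -483.6 kJ
Combining the equations, ΔH°rxn = (-1/2)·(+9.2) + (2)·(-365.6) + (2)·(-241.8) = -1219.4 kJ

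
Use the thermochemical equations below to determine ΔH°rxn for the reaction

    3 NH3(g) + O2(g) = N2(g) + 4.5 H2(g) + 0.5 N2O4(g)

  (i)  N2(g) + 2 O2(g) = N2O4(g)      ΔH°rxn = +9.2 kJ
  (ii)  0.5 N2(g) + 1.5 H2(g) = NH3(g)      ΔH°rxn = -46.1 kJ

ΔH°rxn = 142.9 kJ

(i) × 1/2 (scale by 1/2 for the 1/2 N2O4(g)): (1/2)·(+9.2) = +4.6 kJ
(ii) reversed and × 3 (reverse to put NH3(g) on the reactant side; ×3 to match 3 NH3(g) in the target): (-3)·(-46.1) = +138.3 kJ
ΔH°rxn = (1/2)·(+9.2) + (-3)·(-46.1) = 142.9 kJ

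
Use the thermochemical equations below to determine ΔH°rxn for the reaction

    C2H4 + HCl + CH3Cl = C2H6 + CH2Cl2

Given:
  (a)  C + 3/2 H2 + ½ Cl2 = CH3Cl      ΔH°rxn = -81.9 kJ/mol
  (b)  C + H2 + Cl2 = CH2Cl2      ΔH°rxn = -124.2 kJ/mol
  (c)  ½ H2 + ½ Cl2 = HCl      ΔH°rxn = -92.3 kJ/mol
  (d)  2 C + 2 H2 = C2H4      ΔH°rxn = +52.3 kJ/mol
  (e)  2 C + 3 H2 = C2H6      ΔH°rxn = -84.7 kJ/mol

ΔH°rxn = -87.0 kJ/mol

(a) reversed: +81.9 kJ/mol
(b) as written: -124.2 kJ/mol
(c) reversed: +92.3 kJ/mol
(d) reversed: -52.3 kJ/mol
(e) as written: -84.7 kJ/mol
Combining the equations, ΔH°rxn = (-1)·(-81.9) + (1)·(-124.2) + (-1)·(-92.3) + (-1)·(+52.3) + (1)·(-84.7) = -87.0 kJ/mol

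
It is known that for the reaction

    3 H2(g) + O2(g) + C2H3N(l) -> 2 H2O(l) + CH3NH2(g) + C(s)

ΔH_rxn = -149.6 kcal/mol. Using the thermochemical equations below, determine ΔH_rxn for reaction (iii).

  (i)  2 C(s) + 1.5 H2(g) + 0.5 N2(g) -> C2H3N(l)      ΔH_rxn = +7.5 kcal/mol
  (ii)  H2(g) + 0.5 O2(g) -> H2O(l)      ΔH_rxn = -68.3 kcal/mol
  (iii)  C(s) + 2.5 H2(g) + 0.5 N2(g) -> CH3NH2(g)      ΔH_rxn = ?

(i) reversed: -7.5 kcal/mol
(ii) × 2: (2)·(-68.3) = -136.6 kcal/mol
(iii) as written: contributes x
-149.6 = (-7.5) + (-136.6) + x
x = (-149.6 − (-144.1)) / (1) = -5.5 kcal/mol

ΔH_rxn = -5.5 kcal/mol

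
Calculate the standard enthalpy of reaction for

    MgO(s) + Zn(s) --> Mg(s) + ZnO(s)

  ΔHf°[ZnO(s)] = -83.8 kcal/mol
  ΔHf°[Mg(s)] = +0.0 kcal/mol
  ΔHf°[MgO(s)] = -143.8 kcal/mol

Products: 1·(+0.0) + 1·(-83.8) = -83.8
Reactants: 1·(-143.8) + 1·(+0.0) = -143.8
ΔH° = (-83.8) − (-143.8) = 60.0 kcal/mol

ΔH° = 60.0 kcal/mol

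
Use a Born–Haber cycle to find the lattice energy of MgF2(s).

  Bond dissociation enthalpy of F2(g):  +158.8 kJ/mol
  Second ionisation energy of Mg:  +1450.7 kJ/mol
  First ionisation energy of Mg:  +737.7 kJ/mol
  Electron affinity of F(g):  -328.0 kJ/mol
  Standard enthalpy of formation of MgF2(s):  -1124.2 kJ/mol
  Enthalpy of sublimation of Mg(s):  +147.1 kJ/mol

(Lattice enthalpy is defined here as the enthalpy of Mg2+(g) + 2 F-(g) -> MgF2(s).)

U = -2962.5 kJ/mol

ΔHf° = 1·ΔHsub + 1·(ΣIE) + 1·D(F2) + 2·EA + U
-1124.2 = 1·(+147.1) + 1·(+2188.4) + 1·(+158.8) + 2·(-328.0) + U
U = -1124.2 − (+1838.3) = -2962.5 kJ/mol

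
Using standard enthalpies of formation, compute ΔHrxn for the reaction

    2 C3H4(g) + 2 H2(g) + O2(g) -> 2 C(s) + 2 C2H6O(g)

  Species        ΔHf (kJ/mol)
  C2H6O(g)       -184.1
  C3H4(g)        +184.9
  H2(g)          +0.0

ΔH°rxn = Σ nΔHf°(products) − Σ nΔHf°(reactants).
Products: 2·(+0.0) + 2·(-184.1) = -368.2
Reactants: 2·(+184.9) + 2·(+0.0) + 1·(+0.0) = +369.8
ΔHrxn = (-368.2) − (+369.8) = -738.0 kJ/mol

ΔHrxn = -738.0 kJ/mol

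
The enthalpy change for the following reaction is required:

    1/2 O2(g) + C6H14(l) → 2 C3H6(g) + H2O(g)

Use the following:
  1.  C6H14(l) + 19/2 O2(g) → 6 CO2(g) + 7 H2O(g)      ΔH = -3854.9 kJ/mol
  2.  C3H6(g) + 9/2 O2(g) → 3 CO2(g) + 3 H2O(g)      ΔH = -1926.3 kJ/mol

ΔH = -2.3 kJ/mol

eq. 1 as written (C6H14(l) already on the reactant side): -3854.9 kJ/mol
eq. 2 reversed and × 2 (reverse to put C3H6(g) on the product side; scale by 2 for the 2 C3H6(g)): (-2)·(-1926.3) = +3852.6 kJ/mol
Since enthalpy is a state function, ΔH = (1)·(-3854.9) + (-2)·(-1926.3) = -2.3 kJ/mol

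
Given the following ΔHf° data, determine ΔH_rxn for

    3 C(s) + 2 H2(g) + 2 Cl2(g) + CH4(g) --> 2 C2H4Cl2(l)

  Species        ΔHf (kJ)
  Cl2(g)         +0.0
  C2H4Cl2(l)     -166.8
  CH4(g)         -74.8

Products: 2·(-166.8) = -333.6
Reactants: 3·(+0.0) + 2·(+0.0) + 2·(+0.0) + 1·(-74.8) = -74.8
ΔH_rxn = (-333.6) − (-74.8) = -258.8 kJ

ΔH_rxn = -258.8 kJ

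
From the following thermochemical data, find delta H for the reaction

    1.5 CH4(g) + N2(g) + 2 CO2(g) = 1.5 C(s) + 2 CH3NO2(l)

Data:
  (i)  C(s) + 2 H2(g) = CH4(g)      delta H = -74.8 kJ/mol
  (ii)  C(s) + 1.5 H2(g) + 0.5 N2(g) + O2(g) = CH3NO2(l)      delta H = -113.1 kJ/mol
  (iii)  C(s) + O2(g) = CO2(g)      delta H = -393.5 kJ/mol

(i) reversed and × 3/2: (-3/2)·(-74.8) = +112.2 kJ/mol
(ii) × 2: (2)·(-113.1) = -226.2 kJ/mol
(iii) reversed and × 2: (-2)·(-393.5) = +787.0 kJ/mol
By Hess's law, delta H = (+112.2) + (-226.2) + (+787.0) = 673.0 kJ/mol

delta H = 673.0 kJ/mol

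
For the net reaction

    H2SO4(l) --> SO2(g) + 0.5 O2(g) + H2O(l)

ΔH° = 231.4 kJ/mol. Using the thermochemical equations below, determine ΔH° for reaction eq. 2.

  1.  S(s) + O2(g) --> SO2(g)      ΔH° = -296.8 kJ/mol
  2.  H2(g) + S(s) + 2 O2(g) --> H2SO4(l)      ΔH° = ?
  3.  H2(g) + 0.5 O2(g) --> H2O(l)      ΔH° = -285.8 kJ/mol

ΔH° = -814.0 kJ/mol

eq. 1 as written: -296.8 kJ/mol
eq. 2 reversed: contributes −x
eq. 3 as written: -285.8 kJ/mol
+231.4 = (-296.8) + (-285.8) − x
x = (+231.4 − (-582.6)) / (-1) = -814.0 kJ/mol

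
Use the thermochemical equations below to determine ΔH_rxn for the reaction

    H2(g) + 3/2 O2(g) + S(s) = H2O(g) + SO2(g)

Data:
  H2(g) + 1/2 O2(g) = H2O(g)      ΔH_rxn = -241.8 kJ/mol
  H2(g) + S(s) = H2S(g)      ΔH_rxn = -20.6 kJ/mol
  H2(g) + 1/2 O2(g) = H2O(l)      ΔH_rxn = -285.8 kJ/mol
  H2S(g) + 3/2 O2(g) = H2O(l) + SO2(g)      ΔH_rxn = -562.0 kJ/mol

ΔH_rxn = -538.6 kJ/mol

equation 1 as written: -241.8 kJ/mol
equation 2 as written: -20.6 kJ/mol
equation 3 reversed: +285.8 kJ/mol
equation 4 as written: -562.0 kJ/mol
Summing the manipulated equations, ΔH_rxn = (1)·(-241.8) + (1)·(-20.6) + (-1)·(-285.8) + (1)·(-562.0) = -538.6 kJ/mol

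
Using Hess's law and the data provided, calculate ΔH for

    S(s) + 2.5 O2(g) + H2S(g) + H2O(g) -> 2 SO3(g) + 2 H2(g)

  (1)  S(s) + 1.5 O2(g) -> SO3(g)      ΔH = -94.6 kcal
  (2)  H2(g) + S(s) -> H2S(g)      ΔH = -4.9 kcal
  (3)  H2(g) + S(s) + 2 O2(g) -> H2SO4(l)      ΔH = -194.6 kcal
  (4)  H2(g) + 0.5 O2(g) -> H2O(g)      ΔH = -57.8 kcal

ΔH = -126.5 kcal

(1) × 2 (scale by 2 for the 2 SO3(g)): (2)·(-94.6) = -189.2 kcal
(2) reversed (H2S(g) must end up as a reactant): +4.9 kcal
(3): not needed (H2SO4(l) appears nowhere else).
(4) reversed (reverse to put H2O(g) on the reactant side): +57.8 kcal
ΔH = (2)·(-94.6) + (-1)·(-4.9) + (-1)·(-57.8) = -126.5 kcal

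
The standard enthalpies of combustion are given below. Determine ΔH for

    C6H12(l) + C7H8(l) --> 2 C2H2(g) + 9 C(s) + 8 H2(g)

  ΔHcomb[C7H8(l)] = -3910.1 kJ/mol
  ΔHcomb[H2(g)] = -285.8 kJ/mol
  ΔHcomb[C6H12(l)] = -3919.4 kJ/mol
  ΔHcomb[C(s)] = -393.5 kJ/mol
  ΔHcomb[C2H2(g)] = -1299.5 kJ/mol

Using ΔH = Σ nΔHc°(reactants) − Σ nΔHc°(products):
= [1·(-3919.4) + 1·(-3910.1)] − [2·(-1299.5) + 9·(-393.5) + 8·(-285.8)]
= 597.4 kJ/mol

ΔH = 597.4 kJ/mol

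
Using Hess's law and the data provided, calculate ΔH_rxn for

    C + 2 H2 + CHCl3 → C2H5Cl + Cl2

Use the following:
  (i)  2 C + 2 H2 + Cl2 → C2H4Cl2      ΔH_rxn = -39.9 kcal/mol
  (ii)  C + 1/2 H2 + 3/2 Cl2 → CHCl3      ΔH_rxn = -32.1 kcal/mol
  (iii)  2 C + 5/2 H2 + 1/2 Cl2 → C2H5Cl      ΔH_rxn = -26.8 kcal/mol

(i): not needed (C2H4Cl2 appears nowhere else).
(ii) reversed (reverse to put CHCl3 on the reactant side): +32.1 kcal/mol
(iii) as written (C2H5Cl already on the product side): -26.8 kcal/mol
ΔH_rxn = (+32.1) + (-26.8) = 5.3 kcal/mol

ΔH_rxn = 5.3 kcal/mol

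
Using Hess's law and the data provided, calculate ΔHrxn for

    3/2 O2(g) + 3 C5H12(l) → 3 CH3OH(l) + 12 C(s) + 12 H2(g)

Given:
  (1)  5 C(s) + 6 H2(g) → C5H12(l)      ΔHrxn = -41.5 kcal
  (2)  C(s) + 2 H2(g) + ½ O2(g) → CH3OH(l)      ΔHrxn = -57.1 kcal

(1) reversed and × 3: (-3)·(-41.5) = +124.5 kcal
(2) × 3: (3)·(-57.1) = -171.3 kcal
Summing the manipulated equations, ΔHrxn = (-3)·(-41.5) + (3)·(-57.1) = -46.8 kcal

ΔHrxn = -46.8 kcal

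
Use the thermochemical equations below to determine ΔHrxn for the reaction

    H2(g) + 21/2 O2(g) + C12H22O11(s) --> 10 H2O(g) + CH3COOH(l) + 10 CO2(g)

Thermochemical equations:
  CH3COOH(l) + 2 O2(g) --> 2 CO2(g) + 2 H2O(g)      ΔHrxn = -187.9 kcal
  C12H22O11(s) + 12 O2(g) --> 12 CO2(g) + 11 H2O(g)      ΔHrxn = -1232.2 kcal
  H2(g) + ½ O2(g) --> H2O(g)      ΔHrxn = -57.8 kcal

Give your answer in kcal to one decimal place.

equation 1 reversed (reverse to put CH3COOH(l) on the product side): +187.9 kcal
equation 2 as written (C12H22O11(s) already on the reactant side): -1232.2 kcal
equation 3 as written (H2(g) already on the reactant side): -57.8 kcal
By Hess's law, ΔHrxn = (+187.9) + (-1232.2) + (-57.8) = -1102.1 kcal

ΔHrxn = -1102.1 kcal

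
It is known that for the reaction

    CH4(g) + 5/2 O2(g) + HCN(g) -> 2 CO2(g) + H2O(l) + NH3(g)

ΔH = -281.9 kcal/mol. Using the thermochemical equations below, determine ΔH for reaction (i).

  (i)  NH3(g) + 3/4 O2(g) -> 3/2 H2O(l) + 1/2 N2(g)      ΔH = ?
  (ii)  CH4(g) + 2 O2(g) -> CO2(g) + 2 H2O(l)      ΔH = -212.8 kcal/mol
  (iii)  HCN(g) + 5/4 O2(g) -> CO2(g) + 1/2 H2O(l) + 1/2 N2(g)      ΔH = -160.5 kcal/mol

(i) reversed (reverse to put NH3(g) on the product side): contributes −x
(ii) as written (CH4(g) already on the reactant side): -212.8 kcal/mol
(iii) as written (HCN(g) already on the reactant side): -160.5 kcal/mol
-281.9 = (-212.8) + (-160.5) − x
x = (-281.9 − (-373.3)) / (-1) = -91.4 kcal/mol

ΔH = -91.4 kcal/mol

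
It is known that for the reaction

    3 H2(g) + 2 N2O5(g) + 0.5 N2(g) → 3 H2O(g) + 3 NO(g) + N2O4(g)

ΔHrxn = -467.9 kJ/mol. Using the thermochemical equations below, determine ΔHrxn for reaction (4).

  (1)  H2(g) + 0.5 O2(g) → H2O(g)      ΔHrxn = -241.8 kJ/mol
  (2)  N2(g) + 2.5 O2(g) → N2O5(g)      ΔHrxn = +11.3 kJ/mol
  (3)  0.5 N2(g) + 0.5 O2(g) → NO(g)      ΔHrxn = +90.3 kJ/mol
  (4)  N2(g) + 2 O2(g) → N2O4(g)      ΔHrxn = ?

(1) × 3 (×3 to match 3 H2O(g) in the target): (3)·(-241.8) = -725.4 kJ/mol
(2) reversed and × 2 (N2O5(g) must end up as a reactant; ×2 to match 2 N2O5(g) in the target): (-2)·(+11.3) = -22.6 kJ/mol
(3) × 3 (scale by 3 for the 3 NO(g)): (3)·(+90.3) = +270.9 kJ/mol
(4) as written (N2O4(g) already on the product side): contributes x
-467.9 = (-725.4) + (-22.6) + (+270.9) + x
x = (-467.9 − (-477.1)) / (1) = 9.2 kJ/mol

ΔHrxn = 9.2 kJ/mol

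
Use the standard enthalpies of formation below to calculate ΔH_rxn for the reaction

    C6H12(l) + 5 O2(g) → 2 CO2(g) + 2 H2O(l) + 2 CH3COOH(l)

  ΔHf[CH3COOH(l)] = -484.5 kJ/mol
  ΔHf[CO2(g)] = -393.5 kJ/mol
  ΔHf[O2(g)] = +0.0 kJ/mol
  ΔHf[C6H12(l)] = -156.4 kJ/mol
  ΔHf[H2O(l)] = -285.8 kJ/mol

ΔH_rxn = -2171.2 kJ/mol

Products: 2·(-393.5) + 2·(-285.8) + 2·(-484.5) = -2327.6
Reactants: 1·(-156.4) + 5·(+0.0) = -156.4
ΔH_rxn = (-2327.6) − (-156.4) = -2171.2 kJ/mol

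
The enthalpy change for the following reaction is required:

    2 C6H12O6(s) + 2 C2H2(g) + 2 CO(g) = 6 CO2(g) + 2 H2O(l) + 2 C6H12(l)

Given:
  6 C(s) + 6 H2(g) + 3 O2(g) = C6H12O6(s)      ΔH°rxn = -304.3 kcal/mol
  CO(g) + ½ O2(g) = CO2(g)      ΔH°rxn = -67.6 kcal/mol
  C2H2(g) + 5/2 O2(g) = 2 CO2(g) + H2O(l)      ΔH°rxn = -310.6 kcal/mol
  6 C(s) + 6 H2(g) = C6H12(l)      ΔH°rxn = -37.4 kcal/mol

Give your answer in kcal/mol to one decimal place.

equation 1 reversed and × 2: (-2)·(-304.3) = +608.6 kcal/mol
equation 2 × 2: (2)·(-67.6) = -135.2 kcal/mol
equation 3 × 2: (2)·(-310.6) = -621.2 kcal/mol
equation 4 × 2: (2)·(-37.4) = -74.8 kcal/mol
ΔH°rxn = (+608.6) + (-135.2) + (-621.2) + (-74.8) = -222.6 kcal/mol

ΔH°rxn = -222.6 kcal/mol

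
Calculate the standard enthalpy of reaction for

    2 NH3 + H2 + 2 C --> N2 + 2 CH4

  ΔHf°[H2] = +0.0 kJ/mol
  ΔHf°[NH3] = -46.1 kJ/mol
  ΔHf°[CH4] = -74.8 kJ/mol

ΔH° = -57.4 kJ/mol

ΔH°rxn = Σ nΔHf°(products) − Σ nΔHf°(reactants).
Products: 1·(+0.0) + 2·(-74.8) = -149.6
Reactants: 2·(-46.1) + 1·(+0.0) + 2·(+0.0) = -92.2
ΔH° = (-149.6) − (-92.2) = -57.4 kJ/mol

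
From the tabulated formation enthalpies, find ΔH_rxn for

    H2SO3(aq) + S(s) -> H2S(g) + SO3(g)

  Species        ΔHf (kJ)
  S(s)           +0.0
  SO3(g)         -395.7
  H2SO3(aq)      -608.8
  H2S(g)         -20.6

Products: 1·(-20.6) + 1·(-395.7) = -416.3
Reactants: 1·(-608.8) + 1·(+0.0) = -608.8
ΔH_rxn = (-416.3) − (-608.8) = 192.5 kJ

ΔH_rxn = 192.5 kJ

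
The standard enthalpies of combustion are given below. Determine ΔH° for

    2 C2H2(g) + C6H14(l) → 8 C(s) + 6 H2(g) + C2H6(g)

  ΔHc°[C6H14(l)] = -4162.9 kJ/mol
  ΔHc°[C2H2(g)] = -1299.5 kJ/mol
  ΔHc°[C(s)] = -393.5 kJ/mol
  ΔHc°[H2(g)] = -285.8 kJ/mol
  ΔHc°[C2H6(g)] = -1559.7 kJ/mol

ΔH° = -339.4 kJ/mol

With combustion enthalpies, reactants minus products:
= [2·(-1299.5) + 1·(-4162.9)] − [8·(-393.5) + 6·(-285.8) + 1·(-1559.7)]
= -339.4 kJ/mol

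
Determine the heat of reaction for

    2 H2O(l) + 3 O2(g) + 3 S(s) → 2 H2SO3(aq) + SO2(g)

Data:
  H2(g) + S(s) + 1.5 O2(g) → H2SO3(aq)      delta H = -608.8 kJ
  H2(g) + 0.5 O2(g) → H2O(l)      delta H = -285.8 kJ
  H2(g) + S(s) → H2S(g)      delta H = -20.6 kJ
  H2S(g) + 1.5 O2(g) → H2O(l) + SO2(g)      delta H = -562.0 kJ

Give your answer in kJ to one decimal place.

delta H = -942.8 kJ

equation 1 × 2: (2)·(-608.8) = -1217.6 kJ
equation 2 reversed and × 3: (-3)·(-285.8) = +857.4 kJ
equation 3 as written: -20.6 kJ
equation 4 as written: -562.0 kJ
delta H = (-1217.6) + (+857.4) + (-20.6) + (-562.0) = -942.8 kJ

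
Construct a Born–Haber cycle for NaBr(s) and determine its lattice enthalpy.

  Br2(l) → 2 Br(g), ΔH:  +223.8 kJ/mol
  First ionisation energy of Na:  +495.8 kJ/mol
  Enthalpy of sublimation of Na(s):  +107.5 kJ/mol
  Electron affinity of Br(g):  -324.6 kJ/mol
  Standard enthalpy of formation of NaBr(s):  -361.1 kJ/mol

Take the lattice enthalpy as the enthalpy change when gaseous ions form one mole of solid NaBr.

ΔHf° = 1·ΔHsub + 1·(ΣIE) + 1/2·D(Br2) + 1·EA + U
-361.1 = 1·(+107.5) + 1·(+495.8) + 1/2·(+223.8) + 1·(-324.6) + U
U = -361.1 − (+390.6) = -751.7 kJ/mol

U = -751.7 kJ/mol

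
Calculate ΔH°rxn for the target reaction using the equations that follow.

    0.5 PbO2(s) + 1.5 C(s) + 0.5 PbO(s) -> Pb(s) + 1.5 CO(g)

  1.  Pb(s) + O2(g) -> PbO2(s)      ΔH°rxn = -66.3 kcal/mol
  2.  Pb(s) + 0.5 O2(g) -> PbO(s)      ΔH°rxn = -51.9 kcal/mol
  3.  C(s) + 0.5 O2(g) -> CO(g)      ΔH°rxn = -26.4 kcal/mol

eq. 1 reversed and × 1/2 (PbO2(s) must end up as a reactant; ×1/2 to match 1/2 PbO2(s) in the target): (-1/2)·(-66.3) = +33.15 kcal/mol
eq. 2 reversed and × 1/2 (PbO(s) must end up as a reactant; scale by 1/2 for the 1/2 PbO(s)): (-1/2)·(-51.9) = +25.95 kcal/mol
eq. 3 × 3/2 (scale by 3/2 for the 3/2 CO(g)): (3/2)·(-26.4) = -39.6 kcal/mol
ΔH°rxn = (+33.15) + (+25.95) + (-39.6) = 19.5 kcal/mol

ΔH°rxn = 19.5 kcal/mol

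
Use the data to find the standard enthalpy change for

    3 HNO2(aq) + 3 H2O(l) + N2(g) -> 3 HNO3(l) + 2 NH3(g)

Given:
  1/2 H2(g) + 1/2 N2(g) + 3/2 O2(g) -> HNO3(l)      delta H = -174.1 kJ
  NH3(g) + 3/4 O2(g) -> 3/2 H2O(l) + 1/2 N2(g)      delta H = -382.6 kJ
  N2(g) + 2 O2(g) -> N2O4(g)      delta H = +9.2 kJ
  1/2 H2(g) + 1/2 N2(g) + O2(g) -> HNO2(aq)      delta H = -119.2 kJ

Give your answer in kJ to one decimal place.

equation 1 × 3 (scale by 3 for the 3 HNO3(l)): (3)·(-174.1) = -522.3 kJ
equation 2 reversed and × 2 (reverse to put NH3(g) on the product side; scale by 2 for the 2 NH3(g)): (-2)·(-382.6) = +765.2 kJ
equation 3: not needed (N2O4(g) appears nowhere else).
equation 4 reversed and × 3 (HNO2(aq) must end up as a reactant; ×3 to match 3 HNO2(aq) in the target): (-3)·(-119.2) = +357.6 kJ
delta H = (3)·(-174.1) + (-2)·(-382.6) + (-3)·(-119.2) = 600.5 kJ

delta H = 600.5 kJ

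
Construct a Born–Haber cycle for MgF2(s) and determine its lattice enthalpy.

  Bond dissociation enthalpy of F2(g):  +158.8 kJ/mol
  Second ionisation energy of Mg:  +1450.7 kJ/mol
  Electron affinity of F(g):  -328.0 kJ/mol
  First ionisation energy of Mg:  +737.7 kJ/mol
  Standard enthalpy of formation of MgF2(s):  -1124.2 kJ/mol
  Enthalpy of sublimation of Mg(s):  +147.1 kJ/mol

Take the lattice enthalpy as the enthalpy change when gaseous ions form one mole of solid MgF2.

ΔHf° = 1·ΔHsub + 1·(ΣIE) + 1·D(F2) + 2·EA + U
-1124.2 = 1·(+147.1) + 1·(+2188.4) + 1·(+158.8) + 2·(-328.0) + U
U = -1124.2 − (+1838.3) = -2962.5 kJ/mol

U = -2962.5 kJ/mol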